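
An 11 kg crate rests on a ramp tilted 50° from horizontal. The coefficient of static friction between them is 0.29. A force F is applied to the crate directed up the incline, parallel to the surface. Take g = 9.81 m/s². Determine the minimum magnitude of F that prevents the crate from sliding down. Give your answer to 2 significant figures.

63 N

The normal force is N = mg cos 50° = 69.363 N. With F at its minimum the crate is on the verge of sliding down, so static friction is at its maximum μ_s N = 0.29 × 69.363 = 20.115 N and acts up the slope.
Equilibrium along the incline: F + μ_s N = mg sin 50°, so F = 82.664 − 20.115 = 62.549 N.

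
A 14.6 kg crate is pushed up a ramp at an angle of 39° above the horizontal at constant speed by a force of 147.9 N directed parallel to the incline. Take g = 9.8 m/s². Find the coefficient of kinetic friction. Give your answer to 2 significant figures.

At constant speed ΣF = 0 along the incline. The applied 147.9 N acts up the slope; the weight component mg sin 39° = 90.043 N and kinetic friction μN both act down the slope.
So 147.9 = 90.043 + μ × 111.194, giving μ = (147.9 − 90.043) / 111.194 = 0.5203.

0.52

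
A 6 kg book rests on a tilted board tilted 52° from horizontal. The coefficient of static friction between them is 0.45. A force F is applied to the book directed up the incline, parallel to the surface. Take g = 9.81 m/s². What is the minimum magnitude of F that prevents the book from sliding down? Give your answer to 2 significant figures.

The normal force is N = mg cos 52° = 36.238 N. With F at its minimum the book is on the verge of sliding down, so static friction is at its maximum μ_s N = 0.45 × 36.238 = 16.307 N and acts up the slope.
Equilibrium along the incline: F + μ_s N = mg sin 52°, so F = 46.382 − 16.307 = 30.075 N.

30 N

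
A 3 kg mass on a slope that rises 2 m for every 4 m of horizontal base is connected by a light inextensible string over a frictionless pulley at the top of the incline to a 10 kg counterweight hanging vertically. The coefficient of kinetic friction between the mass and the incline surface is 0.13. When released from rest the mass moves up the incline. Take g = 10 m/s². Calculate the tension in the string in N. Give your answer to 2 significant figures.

For the mass on the incline: the weight component along the slope is m₁g sin 26.57° = 3 × 10 × 0.4472 = 13.416 N and the normal force is N = m₁g cos 26.57° = 26.833 N.
Kinetic friction opposes the mass's motion up the incline: f = μN = 0.13 × 26.833 = 3.488 N acting down the slope.
Newton's second law for the mass (up-slope positive): T − 13.416 − 3.488 = 3 a. For the hanging counterweight (downward positive): 10 × 10 − T = 10 a.
Adding the two equations eliminates T: 83.096 = 13 a, so a = 6.3920 m/s².
Then from the hanging counterweight's equation, T = 10 × (10 − 6.3920) = 36.080 N.

36 N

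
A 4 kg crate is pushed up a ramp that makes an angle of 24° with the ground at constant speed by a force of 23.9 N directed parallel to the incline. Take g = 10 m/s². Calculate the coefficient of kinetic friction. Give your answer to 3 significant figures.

At constant speed ΣF = 0 along the incline. The applied 23.9 N acts up the slope; the weight component mg sin 24° = 16.269 N and kinetic friction μN both act down the slope.
So 23.9 = 16.269 + μ × 36.542, giving μ = (23.9 − 16.269) / 36.542 = 0.2088.

0.209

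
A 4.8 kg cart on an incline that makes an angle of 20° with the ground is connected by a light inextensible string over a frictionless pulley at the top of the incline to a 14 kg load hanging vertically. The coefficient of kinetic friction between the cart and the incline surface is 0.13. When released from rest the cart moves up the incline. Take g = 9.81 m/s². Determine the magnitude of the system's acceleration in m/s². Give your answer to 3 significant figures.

6.14 m/s²

For the cart on the incline: the weight component along the slope is m₁g sin 20° = 4.8 × 9.81 × 0.3420 = 16.104 N and the normal force is N = m₁g cos 20° = 44.248 N.
Kinetic friction opposes the cart's motion up the incline: f = μN = 0.13 × 44.248 = 5.752 N acting down the slope.
Newton's second law for the cart (up-slope positive): T − 16.104 − 5.752 = 4.8 a. For the hanging load (downward positive): 14 × 9.81 − T = 14 a.
Adding the two equations eliminates T: 115.484 = 18.8 a, so a = 6.1428 m/s².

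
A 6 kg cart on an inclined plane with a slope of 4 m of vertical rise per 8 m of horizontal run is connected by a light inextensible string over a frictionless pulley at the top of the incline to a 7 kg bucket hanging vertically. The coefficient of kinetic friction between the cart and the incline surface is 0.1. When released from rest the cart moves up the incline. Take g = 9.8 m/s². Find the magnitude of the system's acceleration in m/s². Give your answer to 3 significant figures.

For the cart on the incline: the weight component along the slope is m₁g sin 26.57° = 6 × 9.8 × 0.4472 = 26.295 N and the normal force is N = m₁g cos 26.57° = 52.592 N.
Kinetic friction opposes the cart's motion up the incline: f = μN = 0.1 × 52.592 = 5.259 N acting down the slope.
Newton's second law for the cart (up-slope positive): T − 26.295 − 5.259 = 6 a. For the hanging bucket (downward positive): 7 × 9.8 − T = 7 a.
Adding the two equations eliminates T: 37.046 = 13 a, so a = 2.8497 m/s².

2.85 m/s²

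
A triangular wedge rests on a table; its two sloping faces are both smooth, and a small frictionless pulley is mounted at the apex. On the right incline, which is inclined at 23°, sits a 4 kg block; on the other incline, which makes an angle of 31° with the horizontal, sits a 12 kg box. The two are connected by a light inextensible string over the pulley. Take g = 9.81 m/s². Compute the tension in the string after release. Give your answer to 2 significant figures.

Resolve each weight along its own incline: the 4 kg mass has component 4 × 9.81 × sin 23° = 15.332 N down its slope, and the 12 kg mass has 12 × 9.81 × sin 31° = 60.630 N down its slope.
The 12 kg side's 60.630 N exceeds the other side's 15.332 N, so that mass slides down and the 4 kg mass slides up. Taking that direction as positive, Newton's second law for the whole system gives 60.630 − 15.332 = (4 + 12) a, so a = 45.298 / 16 = 2.8311 m/s².
For the 4 kg mass (up-slope positive): T − 15.332 = 4 × 2.8311, so T = 26.656 N.

27 N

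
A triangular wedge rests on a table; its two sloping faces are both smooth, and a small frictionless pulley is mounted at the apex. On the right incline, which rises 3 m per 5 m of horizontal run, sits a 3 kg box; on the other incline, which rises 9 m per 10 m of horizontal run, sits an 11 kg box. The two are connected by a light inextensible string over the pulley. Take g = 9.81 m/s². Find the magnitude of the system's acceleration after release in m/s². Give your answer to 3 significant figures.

4.07 m/s²

Resolve each weight along its own incline: the 3 kg mass has component 3 × 9.81 × sin 30.96° = 15.142 N down its slope, and the 11 kg mass has 11 × 9.81 × sin 41.99° = 72.188 N down its slope.
The 11 kg side's 72.188 N exceeds the other side's 15.142 N, so that mass slides down and the 3 kg mass slides up. Taking that direction as positive, Newton's second law for the whole system gives 72.188 − 15.142 = (3 + 11) a, so a = 57.046 / 14 = 4.0747 m/s².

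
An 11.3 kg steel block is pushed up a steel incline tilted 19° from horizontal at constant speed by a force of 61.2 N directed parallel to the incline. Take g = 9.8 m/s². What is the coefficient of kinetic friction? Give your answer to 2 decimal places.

0.24

At constant speed ΣF = 0 along the incline. The applied 61.2 N acts up the slope; the weight component mg sin 19° = 36.053 N and kinetic friction μN both act down the slope.
So 61.2 = 36.053 + μ × 104.707, giving μ = (61.2 − 36.053) / 104.707 = 0.2402.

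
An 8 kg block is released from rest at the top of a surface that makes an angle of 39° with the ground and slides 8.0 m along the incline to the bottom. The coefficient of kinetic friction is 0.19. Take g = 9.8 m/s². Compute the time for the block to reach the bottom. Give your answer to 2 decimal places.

1.84 s

The weight component along the incline is mg sin 39° = 49.339 N and the normal force is N = mg cos 39° = 60.928 N.
Friction up the slope is f = μN = 0.19 × 60.928 = 11.576 N, so the net downslope force is 49.339 − 11.576 = 37.763 N and a = 37.763 / 8 = 4.7204 m/s².
Starting from rest, L = ½at², so t = √(2L/a) = √(2 × 8.0 / 4.7204) = 1.8411 s.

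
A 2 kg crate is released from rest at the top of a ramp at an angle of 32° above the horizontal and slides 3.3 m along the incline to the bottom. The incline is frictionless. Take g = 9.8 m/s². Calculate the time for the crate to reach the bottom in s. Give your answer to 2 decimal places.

1.13 s

The weight component along the incline is mg sin 32° = 10.386 N and the normal force is N = mg cos 32° = 16.622 N.
With no friction, a = g sin 32° = 5.1932 m/s².
Starting from rest, L = ½at², so t = √(2L/a) = √(2 × 3.3 / 5.1932) = 1.1273 s.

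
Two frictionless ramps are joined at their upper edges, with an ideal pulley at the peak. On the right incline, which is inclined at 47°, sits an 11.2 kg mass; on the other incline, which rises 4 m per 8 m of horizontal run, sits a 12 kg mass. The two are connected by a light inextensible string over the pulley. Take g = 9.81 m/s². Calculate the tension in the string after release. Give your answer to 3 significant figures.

Resolve each weight along its own incline: the 11.2 kg mass has component 11.2 × 9.81 × sin 47° = 80.355 N down its slope, and the 12 kg mass has 12 × 9.81 × sin 26.57° = 52.646 N down its slope.
The 11.2 kg side's 80.355 N exceeds the other side's 52.646 N, so that mass slides down and the 12 kg mass slides up. Taking that direction as positive, Newton's second law for the whole system gives 80.355 − 52.646 = (11.2 + 12) a, so a = 27.709 / 23.2 = 1.1944 m/s².
For the 12 kg mass (up-slope positive): T − 52.646 = 12 × 1.1944, so T = 66.979 N.

67.0 N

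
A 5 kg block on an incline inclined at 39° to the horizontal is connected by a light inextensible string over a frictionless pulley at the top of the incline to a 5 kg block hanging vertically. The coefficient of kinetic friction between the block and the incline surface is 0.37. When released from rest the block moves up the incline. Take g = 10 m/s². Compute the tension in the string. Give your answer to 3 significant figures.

For the block on the incline: the weight component along the slope is m₁g sin 39° = 5 × 10 × 0.6293 = 31.465 N and the normal force is N = m₁g cos 39° = 38.857 N.
Kinetic friction opposes the block's motion up the incline: f = μN = 0.37 × 38.857 = 14.377 N acting down the slope.
Newton's second law for the block (up-slope positive): T − 31.465 − 14.377 = 5 a. For the hanging block (downward positive): 5 × 10 − T = 5 a.
Adding the two equations eliminates T: 4.158 = 10 a, so a = 0.4158 m/s².
Then from the hanging block's equation, T = 5 × (10 − 0.4158) = 47.921 N.

47.9 N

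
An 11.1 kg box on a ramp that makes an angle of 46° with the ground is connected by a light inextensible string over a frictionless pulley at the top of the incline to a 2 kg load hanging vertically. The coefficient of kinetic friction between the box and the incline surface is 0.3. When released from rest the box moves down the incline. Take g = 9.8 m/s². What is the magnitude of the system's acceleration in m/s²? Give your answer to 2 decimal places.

2.75 m/s²

For the box on the incline: the weight component along the slope is m₁g sin 46° = 11.1 × 9.8 × 0.7193 = 78.245 N and the normal force is N = m₁g cos 46° = 75.565 N.
Kinetic friction opposes the box's motion down the incline: f = μN = 0.3 × 75.565 = 22.669 N acting up the slope.
Newton's second law for the box (down-slope positive): 78.245 − 22.669 − T = 11.1 a. For the hanging load (upward positive): T − 2 × 9.8 = 2 a.
Adding the two equations eliminates T: 35.976 = 13.1 a, so a = 2.7463 m/s².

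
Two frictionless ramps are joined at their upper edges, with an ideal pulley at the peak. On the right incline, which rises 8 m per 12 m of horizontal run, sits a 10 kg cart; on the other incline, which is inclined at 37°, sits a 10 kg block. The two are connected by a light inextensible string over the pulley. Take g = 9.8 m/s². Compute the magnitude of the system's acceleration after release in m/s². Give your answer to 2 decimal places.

Resolve each weight along its own incline: the 10 kg mass has component 10 × 9.8 × sin 33.69° = 54.361 N down its slope, and the 10 kg mass has 10 × 9.8 × sin 37° = 58.978 N down its slope.
The 10 kg side's 58.978 N exceeds the other side's 54.361 N, so that mass slides down and the 10 kg mass slides up. Taking that direction as positive, Newton's second law for the whole system gives 58.978 − 54.361 = (10 + 10) a, so a = 4.617 / 20 = 0.2308 m/s².

0.23 m/s²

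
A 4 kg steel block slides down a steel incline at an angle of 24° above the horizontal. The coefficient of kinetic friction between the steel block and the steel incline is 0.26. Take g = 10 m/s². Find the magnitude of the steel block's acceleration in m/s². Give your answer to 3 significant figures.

Resolving the weight along the incline: the component pulling the steel block down the slope is mg sin 24° = 4 × 10 × 0.4067 = 16.268 N, and the normal force is N = mg cos 24° = 4 × 10 × 0.9135 = 36.540 N.
Kinetic friction acts up the slope with magnitude f = μN = 0.26 × 36.540 = 9.500 N.
Net force along the incline is 16.268 − 9.500 = 6.768 N, so a = 6.768 / 4 = 1.6920 m/s².

1.69 m/s²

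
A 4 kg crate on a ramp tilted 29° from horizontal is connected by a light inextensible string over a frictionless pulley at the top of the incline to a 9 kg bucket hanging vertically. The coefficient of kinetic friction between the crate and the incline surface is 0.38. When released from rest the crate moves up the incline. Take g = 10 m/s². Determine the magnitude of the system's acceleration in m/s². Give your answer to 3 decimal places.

4.409 m/s²

For the crate on the incline: the weight component along the slope is m₁g sin 29° = 4 × 10 × 0.4848 = 19.392 N and the normal force is N = m₁g cos 29° = 34.985 N.
Kinetic friction opposes the crate's motion up the incline: f = μN = 0.38 × 34.985 = 13.294 N acting down the slope.
Newton's second law for the crate (up-slope positive): T − 19.392 − 13.294 = 4 a. For the hanging bucket (downward positive): 9 × 10 − T = 9 a.
Adding the two equations eliminates T: 57.314 = 13 a, so a = 4.4088 m/s².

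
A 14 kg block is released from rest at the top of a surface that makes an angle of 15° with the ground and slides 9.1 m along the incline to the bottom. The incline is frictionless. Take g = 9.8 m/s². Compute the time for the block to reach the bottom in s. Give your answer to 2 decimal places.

2.68 s

The weight component along the incline is mg sin 15° = 35.510 N and the normal force is N = mg cos 15° = 132.525 N.
With no friction, a = g sin 15° = 2.5364 m/s².
Starting from rest, L = ½at², so t = √(2L/a) = √(2 × 9.1 / 2.5364) = 2.6787 s.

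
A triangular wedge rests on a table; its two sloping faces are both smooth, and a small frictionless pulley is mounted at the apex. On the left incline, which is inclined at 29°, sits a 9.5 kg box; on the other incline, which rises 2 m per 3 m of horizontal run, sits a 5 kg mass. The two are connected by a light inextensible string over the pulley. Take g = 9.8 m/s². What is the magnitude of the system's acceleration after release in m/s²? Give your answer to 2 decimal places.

Resolve each weight along its own incline: the 9.5 kg mass has component 9.5 × 9.8 × sin 29° = 45.136 N down its slope, and the 5 kg mass has 5 × 9.8 × sin 33.69° = 27.180 N down its slope.
The 9.5 kg side's 45.136 N exceeds the other side's 27.180 N, so that mass slides down and the 5 kg mass slides up. Taking that direction as positive, Newton's second law for the whole system gives 45.136 − 27.180 = (9.5 + 5) a, so a = 17.956 / 14.5 = 1.2383 m/s².

1.24 m/s²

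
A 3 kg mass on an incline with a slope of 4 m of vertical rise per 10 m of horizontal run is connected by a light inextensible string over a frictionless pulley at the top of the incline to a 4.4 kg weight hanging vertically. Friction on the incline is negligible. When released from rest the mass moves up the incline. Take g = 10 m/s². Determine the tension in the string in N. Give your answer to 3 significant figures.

24.5 N

For the mass on the incline: the weight component along the slope is m₁g sin 21.80° = 3 × 10 × 0.3714 = 11.142 N and the normal force is N = m₁g cos 21.80° = 27.854 N.
Newton's second law for the mass (up-slope positive): T − 11.142 = 3 a. For the hanging weight (downward positive): 4.4 × 10 − T = 4.4 a.
Adding the two equations eliminates T: 32.858 = 7.4 a, so a = 4.4403 m/s².
Then from the hanging weight's equation, T = 4.4 × (10 − 4.4403) = 24.463 N.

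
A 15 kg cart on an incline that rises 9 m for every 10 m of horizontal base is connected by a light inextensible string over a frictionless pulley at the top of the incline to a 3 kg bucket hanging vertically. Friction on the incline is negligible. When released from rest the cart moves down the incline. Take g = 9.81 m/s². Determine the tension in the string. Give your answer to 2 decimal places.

For the cart on the incline: the weight component along the slope is m₁g sin 41.99° = 15 × 9.81 × 0.6690 = 98.443 N and the normal force is N = m₁g cos 41.99° = 109.376 N.
Newton's second law for the cart (down-slope positive): 98.443 − T = 15 a. For the hanging bucket (upward positive): T − 3 × 9.81 = 3 a.
Adding the two equations eliminates T: 69.013 = 18 a, so a = 3.8341 m/s².
Then from the hanging bucket's equation, T = 3 × (9.81 + 3.8341) = 40.932 N.

40.93 N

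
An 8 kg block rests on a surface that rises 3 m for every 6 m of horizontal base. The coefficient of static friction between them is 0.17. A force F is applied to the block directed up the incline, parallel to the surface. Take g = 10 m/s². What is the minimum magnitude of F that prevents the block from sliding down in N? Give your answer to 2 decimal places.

The normal force is N = mg cos 26.57° = 71.554 N. With F at its minimum the block is on the verge of sliding down, so static friction is at its maximum μ_s N = 0.17 × 71.554 = 12.164 N and acts up the slope.
Equilibrium along the incline: F + μ_s N = mg sin 26.57°, so F = 35.777 − 12.164 = 23.613 N.

23.61 N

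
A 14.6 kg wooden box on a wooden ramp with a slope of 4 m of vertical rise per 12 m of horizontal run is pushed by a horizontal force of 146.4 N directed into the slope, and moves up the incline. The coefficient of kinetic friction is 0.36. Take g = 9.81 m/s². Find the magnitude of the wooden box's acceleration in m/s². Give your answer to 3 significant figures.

The horizontal push has components F cos 18.43° = 146.4 × 0.9487 = 138.890 N up the incline and F sin 18.43° = 146.4 × 0.3162 = 46.292 N pressing into the surface.
The normal force is therefore N = mg cos 18.43° + F sin 18.43° = 135.879 + 46.292 = 182.171 N, and kinetic friction down the slope is μN = 0.36 × 182.171 = 65.582 N.
Along the incline: F cos 18.43° − mg sin 18.43° − μN = ma, so 138.890 − 45.288 − 65.582 = 14.6 a, giving a = 1.9192 m/s².

1.92 m/s²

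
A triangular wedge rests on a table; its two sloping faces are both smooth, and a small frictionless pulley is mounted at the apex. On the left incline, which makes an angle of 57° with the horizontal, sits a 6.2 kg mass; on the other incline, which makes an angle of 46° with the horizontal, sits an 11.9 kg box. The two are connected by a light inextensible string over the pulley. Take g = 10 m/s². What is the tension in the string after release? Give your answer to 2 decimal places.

Resolve each weight along its own incline: the 6.2 kg mass has component 6.2 × 10 × sin 57° = 51.998 N down its slope, and the 11.9 kg mass has 11.9 × 10 × sin 46° = 85.601 N down its slope.
The 11.9 kg side's 85.601 N exceeds the other side's 51.998 N, so that mass slides down and the 6.2 kg mass slides up. Taking that direction as positive, Newton's second law for the whole system gives 85.601 − 51.998 = (6.2 + 11.9) a, so a = 33.603 / 18.1 = 1.8565 m/s².
For the 6.2 kg mass (up-slope positive): T − 51.998 = 6.2 × 1.8565, so T = 63.508 N.

63.51 N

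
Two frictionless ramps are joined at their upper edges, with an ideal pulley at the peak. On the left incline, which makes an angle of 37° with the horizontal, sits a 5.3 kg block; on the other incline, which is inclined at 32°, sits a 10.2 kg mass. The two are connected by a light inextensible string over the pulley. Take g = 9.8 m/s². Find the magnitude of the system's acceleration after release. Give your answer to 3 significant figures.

1.40 m/s²

Resolve each weight along its own incline: the 5.3 kg mass has component 5.3 × 9.8 × sin 37° = 31.258 N down its slope, and the 10.2 kg mass has 10.2 × 9.8 × sin 32° = 52.971 N down its slope.
The 10.2 kg side's 52.971 N exceeds the other side's 31.258 N, so that mass slides down and the 5.3 kg mass slides up. Taking that direction as positive, Newton's second law for the whole system gives 52.971 − 31.258 = (5.3 + 10.2) a, so a = 21.713 / 15.5 = 1.4008 m/s².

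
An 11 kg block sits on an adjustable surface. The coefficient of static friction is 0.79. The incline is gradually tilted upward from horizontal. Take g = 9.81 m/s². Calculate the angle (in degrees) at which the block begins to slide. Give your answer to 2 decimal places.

At the threshold of sliding, static friction is at its maximum μ_s N and exactly balances the weight component along the incline: mg sin θ = μ_s mg cos θ.
Hence tan θ = μ_s = 0.79, so θ = arctan(0.79) = 38.3087°.

38.31°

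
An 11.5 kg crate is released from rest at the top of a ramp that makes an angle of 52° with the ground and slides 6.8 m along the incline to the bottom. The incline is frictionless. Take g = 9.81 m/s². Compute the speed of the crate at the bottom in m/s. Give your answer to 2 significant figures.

The weight component along the incline is mg sin 52° = 88.899 N and the normal force is N = mg cos 52° = 69.456 N.
With no friction, a = g sin 52° = 7.7304 m/s².
Starting from rest over a distance of 6.8 m, v² = 2aL = 2 × 7.7304 × 6.8 = 105.1334, so v = 10.2535 m/s.

10 m/s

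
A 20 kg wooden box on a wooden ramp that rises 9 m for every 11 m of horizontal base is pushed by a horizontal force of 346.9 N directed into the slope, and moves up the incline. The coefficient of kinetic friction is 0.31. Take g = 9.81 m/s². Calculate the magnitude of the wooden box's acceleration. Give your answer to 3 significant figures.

1.45 m/s²

The horizontal push has components F cos 39.29° = 346.9 × 0.7740 = 268.501 N up the incline and F sin 39.29° = 346.9 × 0.6332 = 219.657 N pressing into the surface.
The normal force is therefore N = mg cos 39.29° + F sin 39.29° = 151.859 + 219.657 = 371.516 N, and kinetic friction down the slope is μN = 0.31 × 371.516 = 115.170 N.
Along the incline: F cos 39.29° − mg sin 39.29° − μN = ma, so 268.501 − 124.234 − 115.170 = 20 a, giving a = 1.4548 m/s².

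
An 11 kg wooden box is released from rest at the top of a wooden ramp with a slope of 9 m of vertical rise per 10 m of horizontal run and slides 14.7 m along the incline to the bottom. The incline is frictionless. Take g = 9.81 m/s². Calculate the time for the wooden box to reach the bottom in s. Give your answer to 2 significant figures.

2.1 s

The weight component along the incline is mg sin 41.99° = 72.188 N and the normal force is N = mg cos 41.99° = 80.209 N.
With no friction, a = g sin 41.99° = 6.5625 m/s².
Starting from rest, L = ½at², so t = √(2L/a) = √(2 × 14.7 / 6.5625) = 2.1166 s.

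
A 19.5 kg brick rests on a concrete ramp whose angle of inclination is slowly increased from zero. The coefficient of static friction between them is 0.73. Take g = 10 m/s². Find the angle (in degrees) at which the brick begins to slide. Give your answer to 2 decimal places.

At the threshold of sliding, static friction is at its maximum μ_s N and exactly balances the weight component along the incline: mg sin θ = μ_s mg cos θ.
Hence tan θ = μ_s = 0.73, so θ = arctan(0.73) = 36.1294°.

36.13°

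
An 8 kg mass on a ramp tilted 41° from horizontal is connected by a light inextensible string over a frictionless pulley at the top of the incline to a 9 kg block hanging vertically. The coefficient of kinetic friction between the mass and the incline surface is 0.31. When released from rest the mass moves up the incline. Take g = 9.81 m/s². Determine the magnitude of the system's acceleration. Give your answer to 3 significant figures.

For the mass on the incline: the weight component along the slope is m₁g sin 41° = 8 × 9.81 × 0.6561 = 51.491 N and the normal force is N = m₁g cos 41° = 59.230 N.
Kinetic friction opposes the mass's motion up the incline: f = μN = 0.31 × 59.230 = 18.361 N acting down the slope.
Newton's second law for the mass (up-slope positive): T − 51.491 − 18.361 = 8 a. For the hanging block (downward positive): 9 × 9.81 − T = 9 a.
Adding the two equations eliminates T: 18.438 = 17 a, so a = 1.0846 m/s².

1.08 m/s²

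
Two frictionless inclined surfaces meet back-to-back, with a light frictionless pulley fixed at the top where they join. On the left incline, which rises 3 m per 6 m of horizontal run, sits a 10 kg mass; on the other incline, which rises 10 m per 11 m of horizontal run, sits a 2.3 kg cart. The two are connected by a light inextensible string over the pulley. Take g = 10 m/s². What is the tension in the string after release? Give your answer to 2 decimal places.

Resolve each weight along its own incline: the 10 kg mass has component 10 × 10 × sin 26.57° = 44.721 N down its slope, and the 2.3 kg mass has 2.3 × 10 × sin 42.27° = 15.471 N down its slope.
The 10 kg side's 44.721 N exceeds the other side's 15.471 N, so that mass slides down and the 2.3 kg mass slides up. Taking that direction as positive, Newton's second law for the whole system gives 44.721 − 15.471 = (10 + 2.3) a, so a = 29.250 / 12.3 = 2.3780 m/s².
For the 2.3 kg mass (up-slope positive): T − 15.471 = 2.3 × 2.3780, so T = 20.940 N.

20.94 N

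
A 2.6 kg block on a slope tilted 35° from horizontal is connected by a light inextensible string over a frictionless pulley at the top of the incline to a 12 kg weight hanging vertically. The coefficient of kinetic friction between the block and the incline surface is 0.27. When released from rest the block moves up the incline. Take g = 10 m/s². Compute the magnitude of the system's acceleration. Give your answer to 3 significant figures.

For the block on the incline: the weight component along the slope is m₁g sin 35° = 2.6 × 10 × 0.5736 = 14.914 N and the normal force is N = m₁g cos 35° = 21.298 N.
Kinetic friction opposes the block's motion up the incline: f = μN = 0.27 × 21.298 = 5.750 N acting down the slope.
Newton's second law for the block (up-slope positive): T − 14.914 − 5.750 = 2.6 a. For the hanging weight (downward positive): 12 × 10 − T = 12 a.
Adding the two equations eliminates T: 99.336 = 14.6 a, so a = 6.8038 m/s².

6.80 m/s²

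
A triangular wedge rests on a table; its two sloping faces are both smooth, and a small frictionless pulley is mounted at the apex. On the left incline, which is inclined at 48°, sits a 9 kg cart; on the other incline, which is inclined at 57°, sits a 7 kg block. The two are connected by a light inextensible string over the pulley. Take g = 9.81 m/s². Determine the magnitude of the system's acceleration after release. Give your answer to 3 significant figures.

Resolve each weight along its own incline: the 9 kg mass has component 9 × 9.81 × sin 48° = 65.612 N down its slope, and the 7 kg mass has 7 × 9.81 × sin 57° = 57.592 N down its slope.
The 9 kg side's 65.612 N exceeds the other side's 57.592 N, so that mass slides down and the 7 kg mass slides up. Taking that direction as positive, Newton's second law for the whole system gives 65.612 − 57.592 = (9 + 7) a, so a = 8.020 / 16 = 0.5012 m/s².

0.501 m/s²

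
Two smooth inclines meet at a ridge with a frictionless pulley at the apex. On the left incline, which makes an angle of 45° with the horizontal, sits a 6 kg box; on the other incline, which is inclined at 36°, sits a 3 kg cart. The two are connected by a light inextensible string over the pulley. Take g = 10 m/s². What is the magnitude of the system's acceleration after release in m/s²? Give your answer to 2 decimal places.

2.75 m/s²

Resolve each weight along its own incline: the 6 kg mass has component 6 × 10 × sin 45° = 42.426 N down its slope, and the 3 kg mass has 3 × 10 × sin 36° = 17.634 N down its slope.
The 6 kg side's 42.426 N exceeds the other side's 17.634 N, so that mass slides down and the 3 kg mass slides up. Taking that direction as positive, Newton's second law for the whole system gives 42.426 − 17.634 = (6 + 3) a, so a = 24.792 / 9 = 2.7547 m/s².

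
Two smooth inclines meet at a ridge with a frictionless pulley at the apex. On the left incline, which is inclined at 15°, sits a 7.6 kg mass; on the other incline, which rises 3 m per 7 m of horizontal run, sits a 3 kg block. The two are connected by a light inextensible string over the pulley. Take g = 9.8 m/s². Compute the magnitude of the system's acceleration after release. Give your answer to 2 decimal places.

0.73 m/s²

Resolve each weight along its own incline: the 7.6 kg mass has component 7.6 × 9.8 × sin 15° = 19.277 N down its slope, and the 3 kg mass has 3 × 9.8 × sin 23.20° = 11.581 N down its slope.
The 7.6 kg side's 19.277 N exceeds the other side's 11.581 N, so that mass slides down and the 3 kg mass slides up. Taking that direction as positive, Newton's second law for the whole system gives 19.277 − 11.581 = (7.6 + 3) a, so a = 7.696 / 10.6 = 0.7260 m/s².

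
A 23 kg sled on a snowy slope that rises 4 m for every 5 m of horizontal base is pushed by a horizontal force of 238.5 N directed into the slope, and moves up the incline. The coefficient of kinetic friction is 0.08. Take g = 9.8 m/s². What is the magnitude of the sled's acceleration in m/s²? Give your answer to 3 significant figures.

0.845 m/s²

The horizontal push has components F cos 38.66° = 238.5 × 0.7809 = 186.245 N up the incline and F sin 38.66° = 238.5 × 0.6247 = 148.991 N pressing into the surface.
The normal force is therefore N = mg cos 38.66° + F sin 38.66° = 176.015 + 148.991 = 325.006 N, and kinetic friction down the slope is μN = 0.08 × 325.006 = 26.000 N.
Along the incline: F cos 38.66° − mg sin 38.66° − μN = ma, so 186.245 − 140.807 − 26.000 = 23 a, giving a = 0.8451 m/s².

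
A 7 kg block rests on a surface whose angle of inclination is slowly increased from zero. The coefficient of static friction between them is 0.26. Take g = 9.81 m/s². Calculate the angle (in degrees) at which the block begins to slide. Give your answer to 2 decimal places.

At the threshold of sliding, static friction is at its maximum μ_s N and exactly balances the weight component along the incline: mg sin θ = μ_s mg cos θ.
Hence tan θ = μ_s = 0.26, so θ = arctan(0.26) = 14.5742°.

14.57°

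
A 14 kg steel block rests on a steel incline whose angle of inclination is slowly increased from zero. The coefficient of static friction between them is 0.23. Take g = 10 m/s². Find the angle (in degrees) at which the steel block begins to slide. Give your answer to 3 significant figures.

At the threshold of sliding, static friction is at its maximum μ_s N and exactly balances the weight component along the incline: mg sin θ = μ_s mg cos θ.
Hence tan θ = μ_s = 0.23, so θ = arctan(0.23) = 12.9528°.

13.0°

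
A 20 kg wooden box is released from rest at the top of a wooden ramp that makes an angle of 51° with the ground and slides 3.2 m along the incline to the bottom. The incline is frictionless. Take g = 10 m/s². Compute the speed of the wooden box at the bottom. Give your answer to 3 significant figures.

7.05 m/s

The weight component along the incline is mg sin 51° = 155.429 N and the normal force is N = mg cos 51° = 125.864 N.
With no friction, a = g sin 51° = 7.7715 m/s².
Starting from rest over a distance of 3.2 m, v² = 2aL = 2 × 7.7715 × 3.2 = 49.7376, so v = 7.0525 m/s.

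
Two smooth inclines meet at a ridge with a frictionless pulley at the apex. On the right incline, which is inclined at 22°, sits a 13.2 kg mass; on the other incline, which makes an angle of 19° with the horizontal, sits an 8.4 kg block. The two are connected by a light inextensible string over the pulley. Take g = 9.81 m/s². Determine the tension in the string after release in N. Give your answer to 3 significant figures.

Resolve each weight along its own incline: the 13.2 kg mass has component 13.2 × 9.81 × sin 22° = 48.509 N down its slope, and the 8.4 kg mass has 8.4 × 9.81 × sin 19° = 26.828 N down its slope.
The 13.2 kg side's 48.509 N exceeds the other side's 26.828 N, so that mass slides down and the 8.4 kg mass slides up. Taking that direction as positive, Newton's second law for the whole system gives 48.509 − 26.828 = (13.2 + 8.4) a, so a = 21.681 / 21.6 = 1.0037 m/s².
For the 8.4 kg mass (up-slope positive): T − 26.828 = 8.4 × 1.0037, so T = 35.259 N.

35.3 N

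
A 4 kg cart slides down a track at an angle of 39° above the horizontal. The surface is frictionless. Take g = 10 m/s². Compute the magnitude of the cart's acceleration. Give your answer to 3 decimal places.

6.293 m/s²

Resolving the weight along the incline: the component pulling the cart down the slope is mg sin 39° = 4 × 10 × 0.6293 = 25.172 N, and the normal force is N = mg cos 39° = 4 × 10 × 0.7771 = 31.084 N.
With no friction the net force along the incline is 25.172 N, so a = g sin 39° = 25.172 / 4 = 6.2930 m/s².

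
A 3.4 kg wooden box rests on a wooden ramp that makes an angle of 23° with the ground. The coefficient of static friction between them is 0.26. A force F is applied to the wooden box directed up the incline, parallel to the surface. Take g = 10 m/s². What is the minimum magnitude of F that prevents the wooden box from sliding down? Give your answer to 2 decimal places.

The normal force is N = mg cos 23° = 31.297 N. With F at its minimum the wooden box is on the verge of sliding down, so static friction is at its maximum μ_s N = 0.26 × 31.297 = 8.137 N and acts up the slope.
Equilibrium along the incline: F + μ_s N = mg sin 23°, so F = 13.285 − 8.137 = 5.148 N.

5.15 N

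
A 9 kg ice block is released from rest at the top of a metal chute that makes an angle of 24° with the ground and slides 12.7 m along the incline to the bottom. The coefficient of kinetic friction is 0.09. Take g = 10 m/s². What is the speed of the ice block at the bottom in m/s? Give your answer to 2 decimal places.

The weight component along the incline is mg sin 24° = 36.606 N and the normal force is N = mg cos 24° = 82.219 N.
Friction up the slope is f = μN = 0.09 × 82.219 = 7.400 N, so the net downslope force is 36.606 − 7.400 = 29.206 N and a = 29.206 / 9 = 3.2451 m/s².
Starting from rest over a distance of 12.7 m, v² = 2aL = 2 × 3.2451 × 12.7 = 82.4255, so v = 9.0788 m/s.

9.08 m/s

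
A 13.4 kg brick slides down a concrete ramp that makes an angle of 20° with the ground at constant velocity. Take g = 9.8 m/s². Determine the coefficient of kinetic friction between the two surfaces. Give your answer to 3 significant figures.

At constant velocity the net force along the incline is zero: mg sin 20° = μ mg cos 20°.
So μ = tan 20° = 0.3420 / 0.9397 = 0.3639.

0.364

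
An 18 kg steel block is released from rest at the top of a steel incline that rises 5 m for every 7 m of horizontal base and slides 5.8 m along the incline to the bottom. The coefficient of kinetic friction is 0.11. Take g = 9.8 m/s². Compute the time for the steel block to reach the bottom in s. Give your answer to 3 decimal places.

The weight component along the incline is mg sin 35.54° = 102.530 N and the normal force is N = mg cos 35.54° = 143.543 N.
Friction up the slope is f = μN = 0.11 × 143.543 = 15.790 N, so the net downslope force is 102.530 − 15.790 = 86.740 N and a = 86.740 / 18 = 4.8189 m/s².
Starting from rest, L = ½at², so t = √(2L/a) = √(2 × 5.8 / 4.8189) = 1.5515 s.

1.552 s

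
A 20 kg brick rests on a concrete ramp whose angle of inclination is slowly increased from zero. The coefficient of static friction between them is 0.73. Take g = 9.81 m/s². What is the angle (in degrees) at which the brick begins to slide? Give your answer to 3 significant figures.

36.1°

At the threshold of sliding, static friction is at its maximum μ_s N and exactly balances the weight component along the incline: mg sin θ = μ_s mg cos θ.
Hence tan θ = μ_s = 0.73, so θ = arctan(0.73) = 36.1294°.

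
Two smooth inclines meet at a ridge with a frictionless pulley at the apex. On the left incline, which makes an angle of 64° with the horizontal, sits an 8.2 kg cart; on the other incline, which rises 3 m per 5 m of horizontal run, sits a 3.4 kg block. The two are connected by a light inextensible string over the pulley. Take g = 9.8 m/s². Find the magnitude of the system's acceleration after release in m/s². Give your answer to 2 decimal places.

4.75 m/s²

Resolve each weight along its own incline: the 8.2 kg mass has component 8.2 × 9.8 × sin 64° = 72.227 N down its slope, and the 3.4 kg mass has 3.4 × 9.8 × sin 30.96° = 17.143 N down its slope.
The 8.2 kg side's 72.227 N exceeds the other side's 17.143 N, so that mass slides down and the 3.4 kg mass slides up. Taking that direction as positive, Newton's second law for the whole system gives 72.227 − 17.143 = (8.2 + 3.4) a, so a = 55.084 / 11.6 = 4.7486 m/s².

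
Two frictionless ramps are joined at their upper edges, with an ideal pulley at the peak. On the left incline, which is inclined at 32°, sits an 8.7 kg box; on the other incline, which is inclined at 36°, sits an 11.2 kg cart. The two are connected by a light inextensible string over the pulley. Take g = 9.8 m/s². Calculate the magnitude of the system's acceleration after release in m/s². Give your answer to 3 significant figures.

Resolve each weight along its own incline: the 8.7 kg mass has component 8.7 × 9.8 × sin 32° = 45.181 N down its slope, and the 11.2 kg mass has 11.2 × 9.8 × sin 36° = 64.515 N down its slope.
The 11.2 kg side's 64.515 N exceeds the other side's 45.181 N, so that mass slides down and the 8.7 kg mass slides up. Taking that direction as positive, Newton's second law for the whole system gives 64.515 − 45.181 = (8.7 + 11.2) a, so a = 19.334 / 19.9 = 0.9716 m/s².

0.972 m/s²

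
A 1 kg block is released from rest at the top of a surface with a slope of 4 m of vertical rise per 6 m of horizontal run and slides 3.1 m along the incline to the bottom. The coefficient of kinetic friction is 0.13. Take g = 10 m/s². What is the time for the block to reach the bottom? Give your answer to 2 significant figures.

1.2 s

The weight component along the incline is mg sin 33.69° = 5.547 N and the normal force is N = mg cos 33.69° = 8.321 N.
Friction up the slope is f = μN = 0.13 × 8.321 = 1.082 N, so the net downslope force is 5.547 − 1.082 = 4.465 N and a = 4.465 / 1 = 4.4650 m/s².
Starting from rest, L = ½at², so t = √(2L/a) = √(2 × 3.1 / 4.4650) = 1.1784 s.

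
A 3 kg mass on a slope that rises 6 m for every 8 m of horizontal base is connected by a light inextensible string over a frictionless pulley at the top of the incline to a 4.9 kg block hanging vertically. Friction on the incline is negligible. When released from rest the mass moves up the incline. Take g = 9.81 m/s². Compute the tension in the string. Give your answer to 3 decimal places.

29.206 N

For the mass on the incline: the weight component along the slope is m₁g sin 36.87° = 3 × 9.81 × 0.6000 = 17.658 N and the normal force is N = m₁g cos 36.87° = 23.544 N.
Newton's second law for the mass (up-slope positive): T − 17.658 = 3 a. For the hanging block (downward positive): 4.9 × 9.81 − T = 4.9 a.
Adding the two equations eliminates T: 30.411 = 7.9 a, so a = 3.8495 m/s².
Then from the hanging block's equation, T = 4.9 × (9.81 − 3.8495) = 29.206 N.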